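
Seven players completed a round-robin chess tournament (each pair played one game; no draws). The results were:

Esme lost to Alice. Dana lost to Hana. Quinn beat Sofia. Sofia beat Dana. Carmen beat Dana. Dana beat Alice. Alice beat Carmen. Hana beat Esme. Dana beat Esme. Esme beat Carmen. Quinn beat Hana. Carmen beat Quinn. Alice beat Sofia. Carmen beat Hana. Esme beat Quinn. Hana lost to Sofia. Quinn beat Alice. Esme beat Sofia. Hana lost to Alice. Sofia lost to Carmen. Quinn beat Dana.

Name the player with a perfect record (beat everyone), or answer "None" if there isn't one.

Highest win total is Quinn with 4 (out of 6 possible).
Quinn lost to Carmen, Esme, so no player went undefeated.

None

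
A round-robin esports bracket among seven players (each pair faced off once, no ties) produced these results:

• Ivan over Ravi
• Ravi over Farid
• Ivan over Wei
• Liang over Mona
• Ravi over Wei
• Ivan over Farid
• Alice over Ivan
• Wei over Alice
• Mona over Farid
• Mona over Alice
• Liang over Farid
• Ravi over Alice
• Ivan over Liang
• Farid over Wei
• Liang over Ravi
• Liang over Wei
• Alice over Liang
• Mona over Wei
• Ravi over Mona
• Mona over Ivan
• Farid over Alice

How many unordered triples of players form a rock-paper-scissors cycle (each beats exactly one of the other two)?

9

Win totals: Alice 2, Ivan 4, Wei 1, Ravi 4, Mona 4, Liang 4, Farid 2.
A player with w wins dominates both others in C(w,2) triples; summing gives 1 + 6 + 0 + 6 + 6 + 6 + 1 = 26 transitive triples.
Total triples C(7,3) = 35, so cyclic triples = 35 − 26 = 9.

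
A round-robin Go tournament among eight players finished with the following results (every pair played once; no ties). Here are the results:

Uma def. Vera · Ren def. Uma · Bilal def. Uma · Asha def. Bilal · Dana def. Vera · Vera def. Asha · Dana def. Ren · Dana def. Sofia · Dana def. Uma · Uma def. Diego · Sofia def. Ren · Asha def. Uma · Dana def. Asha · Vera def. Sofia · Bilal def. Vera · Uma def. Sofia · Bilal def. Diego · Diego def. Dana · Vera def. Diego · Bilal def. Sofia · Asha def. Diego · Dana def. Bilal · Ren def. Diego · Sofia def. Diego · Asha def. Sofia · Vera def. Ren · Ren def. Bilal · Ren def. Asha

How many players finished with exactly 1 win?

1

Win totals: Uma 3, Vera 4, Ren 4, Bilal 4, Asha 4, Sofia 2, Dana 6, Diego 1.
Exactly 1: Diego — 1 player.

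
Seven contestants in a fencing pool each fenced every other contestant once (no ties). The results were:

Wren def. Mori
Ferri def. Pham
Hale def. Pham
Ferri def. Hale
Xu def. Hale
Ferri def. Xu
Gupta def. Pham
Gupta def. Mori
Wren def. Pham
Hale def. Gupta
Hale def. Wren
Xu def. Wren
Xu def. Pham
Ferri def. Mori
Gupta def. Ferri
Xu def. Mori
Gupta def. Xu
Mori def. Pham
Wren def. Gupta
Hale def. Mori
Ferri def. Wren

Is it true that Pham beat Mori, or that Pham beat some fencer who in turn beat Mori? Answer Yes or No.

Pham did not beat Mori directly.
Pham beat no one, so there is no intermediate fencer.

No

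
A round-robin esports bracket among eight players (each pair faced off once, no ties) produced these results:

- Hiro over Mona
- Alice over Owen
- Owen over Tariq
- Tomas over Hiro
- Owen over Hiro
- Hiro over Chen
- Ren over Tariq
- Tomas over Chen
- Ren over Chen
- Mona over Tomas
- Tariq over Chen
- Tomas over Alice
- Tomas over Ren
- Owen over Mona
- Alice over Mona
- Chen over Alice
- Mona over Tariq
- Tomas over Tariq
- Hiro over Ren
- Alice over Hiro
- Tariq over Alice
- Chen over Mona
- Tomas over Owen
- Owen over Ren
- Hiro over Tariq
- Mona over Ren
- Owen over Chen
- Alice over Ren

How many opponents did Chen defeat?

2

Chen's results: beat Alice, Mona; lost to Tomas, Tariq, Owen, Hiro, Ren.
That is 2 wins.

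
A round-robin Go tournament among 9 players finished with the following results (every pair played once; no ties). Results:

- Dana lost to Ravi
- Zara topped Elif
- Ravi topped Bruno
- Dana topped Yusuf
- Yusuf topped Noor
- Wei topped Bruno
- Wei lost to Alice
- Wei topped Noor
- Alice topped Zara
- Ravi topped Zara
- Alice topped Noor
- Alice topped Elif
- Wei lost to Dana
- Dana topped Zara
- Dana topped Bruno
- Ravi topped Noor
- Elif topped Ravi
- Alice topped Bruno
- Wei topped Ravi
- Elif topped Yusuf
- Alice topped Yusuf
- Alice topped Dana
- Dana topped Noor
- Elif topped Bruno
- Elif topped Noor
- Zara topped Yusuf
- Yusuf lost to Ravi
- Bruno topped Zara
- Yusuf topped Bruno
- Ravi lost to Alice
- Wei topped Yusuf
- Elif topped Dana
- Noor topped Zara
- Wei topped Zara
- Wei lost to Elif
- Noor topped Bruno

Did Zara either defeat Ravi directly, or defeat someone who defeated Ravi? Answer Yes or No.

Zara did not beat Ravi directly.
Zara beat Yusuf, Elif. Of those, Elif beat Ravi.

Yes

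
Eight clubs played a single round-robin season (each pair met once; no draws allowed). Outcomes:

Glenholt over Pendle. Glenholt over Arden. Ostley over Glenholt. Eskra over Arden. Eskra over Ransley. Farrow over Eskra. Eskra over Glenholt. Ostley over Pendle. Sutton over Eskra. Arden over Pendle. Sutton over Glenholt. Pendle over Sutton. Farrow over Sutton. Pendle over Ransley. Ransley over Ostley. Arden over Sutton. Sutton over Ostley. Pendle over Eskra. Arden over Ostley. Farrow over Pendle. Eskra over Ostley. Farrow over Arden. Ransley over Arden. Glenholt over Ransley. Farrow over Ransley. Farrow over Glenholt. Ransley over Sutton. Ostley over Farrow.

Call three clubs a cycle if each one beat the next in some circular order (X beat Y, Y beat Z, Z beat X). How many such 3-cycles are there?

17

Win totals: Glenholt 3, Eskra 4, Sutton 3, Pendle 3, Ostley 3, Farrow 6, Arden 3, Ransley 3.
A club with w wins dominates both others in C(w,2) triples; summing gives 3 + 6 + 3 + 3 + 3 + 15 + 3 + 3 = 39 transitive triples.
Total triples C(8,3) = 56, so cyclic triples = 56 − 39 = 17.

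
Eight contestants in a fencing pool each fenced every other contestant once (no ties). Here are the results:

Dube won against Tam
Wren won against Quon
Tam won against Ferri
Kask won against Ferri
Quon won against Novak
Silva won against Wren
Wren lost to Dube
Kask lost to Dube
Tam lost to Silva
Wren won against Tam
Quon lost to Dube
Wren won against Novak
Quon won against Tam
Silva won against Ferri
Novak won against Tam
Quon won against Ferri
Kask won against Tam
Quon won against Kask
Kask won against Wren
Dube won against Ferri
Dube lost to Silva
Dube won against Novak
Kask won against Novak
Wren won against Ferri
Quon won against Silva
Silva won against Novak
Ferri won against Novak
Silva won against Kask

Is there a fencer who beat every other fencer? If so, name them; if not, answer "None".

Highest win total is Silva with 6 (out of 7 possible).
Silva lost to Quon, so no fencer went undefeated.

None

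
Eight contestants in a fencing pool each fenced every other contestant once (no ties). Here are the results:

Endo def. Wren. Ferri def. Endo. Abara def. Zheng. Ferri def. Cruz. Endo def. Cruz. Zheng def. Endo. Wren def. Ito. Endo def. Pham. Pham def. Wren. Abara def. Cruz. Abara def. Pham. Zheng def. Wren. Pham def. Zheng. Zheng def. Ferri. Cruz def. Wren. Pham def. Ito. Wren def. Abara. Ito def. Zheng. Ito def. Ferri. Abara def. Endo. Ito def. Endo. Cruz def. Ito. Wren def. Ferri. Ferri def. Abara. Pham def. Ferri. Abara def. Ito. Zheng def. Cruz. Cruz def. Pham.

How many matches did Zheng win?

4

Zheng's results: beat Cruz, Endo, Ferri, Wren; lost to Pham, Abara, Ito.
That is 4 wins.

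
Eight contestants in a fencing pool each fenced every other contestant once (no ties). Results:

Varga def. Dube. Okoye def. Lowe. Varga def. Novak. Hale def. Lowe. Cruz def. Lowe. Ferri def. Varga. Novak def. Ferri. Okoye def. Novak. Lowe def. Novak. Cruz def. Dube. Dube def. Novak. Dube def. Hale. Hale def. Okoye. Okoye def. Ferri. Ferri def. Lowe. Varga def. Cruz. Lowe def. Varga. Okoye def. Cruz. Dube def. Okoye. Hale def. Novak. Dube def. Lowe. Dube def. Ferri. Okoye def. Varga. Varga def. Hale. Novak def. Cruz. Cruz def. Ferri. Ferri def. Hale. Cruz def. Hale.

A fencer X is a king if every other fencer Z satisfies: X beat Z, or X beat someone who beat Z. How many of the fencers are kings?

5

Hale cannot reach Dube in two steps.
Ferri reaches everyone (king).
Lowe cannot reach Okoye in two steps.
Novak cannot reach Okoye in two steps.
Dube reaches everyone (king).
Okoye reaches everyone (king).
Varga reaches everyone (king).
Cruz reaches everyone (king).
Kings: Ferri, Dube, Okoye, Varga, Cruz — 5.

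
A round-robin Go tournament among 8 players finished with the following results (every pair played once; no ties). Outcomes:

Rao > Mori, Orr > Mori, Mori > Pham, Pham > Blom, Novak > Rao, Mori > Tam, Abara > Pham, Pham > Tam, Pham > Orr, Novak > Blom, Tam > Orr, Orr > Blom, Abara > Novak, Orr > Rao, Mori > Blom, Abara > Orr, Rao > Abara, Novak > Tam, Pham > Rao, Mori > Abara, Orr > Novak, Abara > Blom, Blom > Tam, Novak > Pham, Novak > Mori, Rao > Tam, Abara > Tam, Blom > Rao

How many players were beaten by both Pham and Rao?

1

Pham beat: Orr, Blom, Tam, Rao.
Rao beat: Mori, Abara, Tam.
Both beat: Tam — 1.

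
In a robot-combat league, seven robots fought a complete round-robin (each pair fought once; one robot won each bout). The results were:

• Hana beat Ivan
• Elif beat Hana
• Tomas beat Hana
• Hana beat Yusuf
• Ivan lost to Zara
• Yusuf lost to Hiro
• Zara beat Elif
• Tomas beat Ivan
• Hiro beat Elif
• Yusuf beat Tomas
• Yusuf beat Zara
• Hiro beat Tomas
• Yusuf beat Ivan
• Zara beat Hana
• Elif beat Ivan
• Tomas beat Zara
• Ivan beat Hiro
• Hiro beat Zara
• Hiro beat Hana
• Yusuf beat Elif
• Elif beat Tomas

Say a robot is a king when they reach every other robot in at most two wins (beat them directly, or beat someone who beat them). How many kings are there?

Tomas reaches everyone (king).
Ivan reaches everyone (king).
Yusuf reaches everyone (king).
Hiro reaches everyone (king).
Hana reaches everyone (king).
Zara reaches everyone (king).
Elif reaches everyone (king).
Kings: Tomas, Ivan, Yusuf, Hiro, Hana, Zara, Elif — 7.

7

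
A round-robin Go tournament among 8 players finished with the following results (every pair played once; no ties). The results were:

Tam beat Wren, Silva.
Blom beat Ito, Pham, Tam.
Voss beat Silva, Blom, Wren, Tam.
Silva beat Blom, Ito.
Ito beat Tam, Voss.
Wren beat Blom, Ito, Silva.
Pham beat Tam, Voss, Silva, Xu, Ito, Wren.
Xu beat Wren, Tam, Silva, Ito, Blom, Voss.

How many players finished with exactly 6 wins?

Win totals: Wren 3, Blom 3, Xu 6, Silva 2, Pham 6, Tam 2, Voss 4, Ito 2.
Exactly 6: Xu, Pham — 2 players.

2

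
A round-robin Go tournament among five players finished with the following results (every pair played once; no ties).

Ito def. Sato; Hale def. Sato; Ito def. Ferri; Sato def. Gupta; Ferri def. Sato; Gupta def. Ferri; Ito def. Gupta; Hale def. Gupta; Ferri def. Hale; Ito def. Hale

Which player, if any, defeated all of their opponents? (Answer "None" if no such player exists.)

Ito has 4 wins out of 4 opponents — a perfect record.

Ito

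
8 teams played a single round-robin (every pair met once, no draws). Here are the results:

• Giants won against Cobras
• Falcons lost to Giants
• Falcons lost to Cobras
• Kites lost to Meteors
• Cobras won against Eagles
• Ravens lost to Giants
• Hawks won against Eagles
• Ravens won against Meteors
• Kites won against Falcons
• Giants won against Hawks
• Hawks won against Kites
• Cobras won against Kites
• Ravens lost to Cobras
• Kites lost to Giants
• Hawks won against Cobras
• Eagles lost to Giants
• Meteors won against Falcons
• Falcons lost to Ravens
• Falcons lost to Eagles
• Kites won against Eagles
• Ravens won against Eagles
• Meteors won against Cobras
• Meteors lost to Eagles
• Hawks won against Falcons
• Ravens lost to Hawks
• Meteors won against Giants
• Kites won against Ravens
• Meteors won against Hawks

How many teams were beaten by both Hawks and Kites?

Hawks beat: Falcons, Kites, Ravens, Eagles, Cobras.
Kites beat: Falcons, Ravens, Eagles.
Both beat: Falcons, Ravens, Eagles — 3.

3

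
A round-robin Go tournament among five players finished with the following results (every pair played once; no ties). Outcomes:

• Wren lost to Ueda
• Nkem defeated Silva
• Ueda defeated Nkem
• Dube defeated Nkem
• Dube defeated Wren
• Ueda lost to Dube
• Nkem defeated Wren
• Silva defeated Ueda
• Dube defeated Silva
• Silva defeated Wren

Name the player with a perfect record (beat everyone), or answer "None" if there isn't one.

Dube has 4 wins out of 4 opponents — a perfect record.

Dube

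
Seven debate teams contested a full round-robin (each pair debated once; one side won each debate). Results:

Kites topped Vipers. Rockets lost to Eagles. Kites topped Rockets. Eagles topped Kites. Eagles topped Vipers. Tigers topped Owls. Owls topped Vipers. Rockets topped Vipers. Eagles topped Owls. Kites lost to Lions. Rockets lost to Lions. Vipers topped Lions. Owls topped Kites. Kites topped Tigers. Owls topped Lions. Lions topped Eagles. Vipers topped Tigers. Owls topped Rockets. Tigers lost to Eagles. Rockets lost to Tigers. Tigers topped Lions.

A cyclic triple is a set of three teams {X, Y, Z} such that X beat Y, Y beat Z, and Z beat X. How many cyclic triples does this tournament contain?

Win totals: Kites 3, Lions 3, Rockets 1, Tigers 3, Eagles 5, Vipers 2, Owls 4.
A team with w wins dominates both others in C(w,2) triples; summing gives 3 + 3 + 0 + 3 + 10 + 1 + 6 = 26 transitive triples.
Total triples C(7,3) = 35, so cyclic triples = 35 − 26 = 9.

9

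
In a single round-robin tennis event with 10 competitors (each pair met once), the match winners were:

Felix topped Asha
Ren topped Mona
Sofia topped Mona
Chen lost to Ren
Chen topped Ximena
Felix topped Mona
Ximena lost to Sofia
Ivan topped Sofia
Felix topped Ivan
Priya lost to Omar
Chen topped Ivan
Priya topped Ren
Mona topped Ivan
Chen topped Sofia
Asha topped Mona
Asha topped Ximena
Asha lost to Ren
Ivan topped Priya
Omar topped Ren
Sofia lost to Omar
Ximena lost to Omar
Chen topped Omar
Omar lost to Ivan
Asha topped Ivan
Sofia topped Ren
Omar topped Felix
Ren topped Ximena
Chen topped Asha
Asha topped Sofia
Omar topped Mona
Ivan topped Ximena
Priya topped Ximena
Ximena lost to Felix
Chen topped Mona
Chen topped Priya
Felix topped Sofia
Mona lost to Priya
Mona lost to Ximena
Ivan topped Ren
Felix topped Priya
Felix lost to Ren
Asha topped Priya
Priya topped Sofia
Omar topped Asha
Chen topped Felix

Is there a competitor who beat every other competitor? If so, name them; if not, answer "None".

None

Highest win total is Chen with 8 (out of 9 possible).
Chen lost to Ren, so no competitor went undefeated.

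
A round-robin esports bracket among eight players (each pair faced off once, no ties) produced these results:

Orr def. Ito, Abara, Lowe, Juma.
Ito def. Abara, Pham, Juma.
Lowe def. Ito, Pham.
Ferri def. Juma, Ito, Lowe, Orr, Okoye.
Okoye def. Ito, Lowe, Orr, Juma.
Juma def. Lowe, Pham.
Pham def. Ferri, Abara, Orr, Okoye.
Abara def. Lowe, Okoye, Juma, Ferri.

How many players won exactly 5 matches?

Win totals: Orr 4, Pham 4, Lowe 2, Juma 2, Abara 4, Okoye 4, Ito 3, Ferri 5.
Exactly 5: Ferri — 1 player.

1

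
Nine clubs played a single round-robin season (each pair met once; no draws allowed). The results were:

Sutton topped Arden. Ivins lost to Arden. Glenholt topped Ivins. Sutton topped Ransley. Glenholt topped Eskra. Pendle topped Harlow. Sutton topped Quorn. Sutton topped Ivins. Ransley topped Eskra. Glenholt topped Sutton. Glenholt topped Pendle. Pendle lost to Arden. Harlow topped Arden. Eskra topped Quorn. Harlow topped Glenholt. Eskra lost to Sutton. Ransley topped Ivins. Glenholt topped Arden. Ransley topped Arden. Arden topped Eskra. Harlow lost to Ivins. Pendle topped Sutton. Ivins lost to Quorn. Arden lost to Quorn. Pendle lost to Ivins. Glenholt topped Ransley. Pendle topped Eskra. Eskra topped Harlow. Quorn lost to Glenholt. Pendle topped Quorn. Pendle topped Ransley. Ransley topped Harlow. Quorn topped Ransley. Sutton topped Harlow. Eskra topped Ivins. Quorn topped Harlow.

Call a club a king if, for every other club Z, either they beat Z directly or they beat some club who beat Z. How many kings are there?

5

Glenholt reaches everyone (king).
Sutton reaches everyone (king).
Eskra cannot reach Sutton in two steps.
Harlow reaches everyone (king).
Quorn cannot reach Sutton in two steps.
Ivins reaches everyone (king).
Ransley cannot reach Sutton in two steps.
Pendle reaches everyone (king).
Arden cannot reach Glenholt in two steps.
Kings: Glenholt, Sutton, Harlow, Ivins, Pendle — 5.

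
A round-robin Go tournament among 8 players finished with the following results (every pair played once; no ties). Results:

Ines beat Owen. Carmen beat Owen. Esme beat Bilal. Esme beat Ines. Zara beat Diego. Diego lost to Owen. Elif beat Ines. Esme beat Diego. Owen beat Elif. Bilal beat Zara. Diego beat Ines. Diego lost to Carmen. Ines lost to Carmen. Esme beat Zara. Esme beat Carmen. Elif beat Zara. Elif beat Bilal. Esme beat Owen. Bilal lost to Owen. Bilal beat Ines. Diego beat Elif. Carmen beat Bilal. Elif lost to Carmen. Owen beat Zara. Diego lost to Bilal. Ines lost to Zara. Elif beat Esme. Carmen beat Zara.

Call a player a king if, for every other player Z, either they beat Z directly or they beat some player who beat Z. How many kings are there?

3

Carmen reaches everyone (king).
Elif reaches everyone (king).
Zara cannot reach Carmen, Esme, Bilal in two steps.
Diego cannot reach Carmen in two steps.
Esme reaches everyone (king).
Ines cannot reach Carmen, Esme in two steps.
Bilal cannot reach Carmen, Esme in two steps.
Owen cannot reach Carmen in two steps.
Kings: Carmen, Elif, Esme — 3.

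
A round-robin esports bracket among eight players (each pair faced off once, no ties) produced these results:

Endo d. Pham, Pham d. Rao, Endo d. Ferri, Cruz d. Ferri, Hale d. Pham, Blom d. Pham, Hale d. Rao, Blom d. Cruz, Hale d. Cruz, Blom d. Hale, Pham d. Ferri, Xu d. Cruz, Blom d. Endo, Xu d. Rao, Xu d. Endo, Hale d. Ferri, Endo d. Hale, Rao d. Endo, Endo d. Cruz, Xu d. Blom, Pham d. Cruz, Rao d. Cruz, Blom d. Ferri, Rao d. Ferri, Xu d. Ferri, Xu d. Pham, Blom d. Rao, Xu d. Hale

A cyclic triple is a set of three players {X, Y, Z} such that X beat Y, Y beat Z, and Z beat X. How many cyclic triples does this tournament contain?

Win totals: Cruz 1, Endo 4, Xu 7, Pham 3, Hale 4, Blom 6, Ferri 0, Rao 3.
A player with w wins dominates both others in C(w,2) triples; summing gives 0 + 6 + 21 + 3 + 6 + 15 + 0 + 3 = 54 transitive triples.
Total triples C(8,3) = 56, so cyclic triples = 56 − 54 = 2.

2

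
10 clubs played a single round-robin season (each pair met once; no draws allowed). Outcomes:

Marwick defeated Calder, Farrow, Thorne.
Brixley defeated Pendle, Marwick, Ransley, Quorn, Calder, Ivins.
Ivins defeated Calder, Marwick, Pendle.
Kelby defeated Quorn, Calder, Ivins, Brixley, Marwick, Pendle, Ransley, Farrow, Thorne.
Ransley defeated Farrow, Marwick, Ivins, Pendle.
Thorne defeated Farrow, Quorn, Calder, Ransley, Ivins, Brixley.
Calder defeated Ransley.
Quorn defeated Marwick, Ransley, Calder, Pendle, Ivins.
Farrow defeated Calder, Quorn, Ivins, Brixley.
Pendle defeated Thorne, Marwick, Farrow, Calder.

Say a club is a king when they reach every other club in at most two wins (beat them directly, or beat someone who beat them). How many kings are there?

1

Farrow cannot reach Thorne, Kelby in two steps.
Quorn cannot reach Brixley, Kelby in two steps.
Ransley cannot reach Kelby in two steps.
Ivins cannot reach Quorn, Brixley, Kelby in two steps.
Thorne cannot reach Kelby in two steps.
Marwick cannot reach Pendle, Kelby in two steps.
Pendle cannot reach Kelby in two steps.
Brixley cannot reach Kelby in two steps.
Calder cannot reach Quorn, Thorne, Brixley, Kelby in two steps.
Kelby reaches everyone (king).
Kings: Kelby — 1.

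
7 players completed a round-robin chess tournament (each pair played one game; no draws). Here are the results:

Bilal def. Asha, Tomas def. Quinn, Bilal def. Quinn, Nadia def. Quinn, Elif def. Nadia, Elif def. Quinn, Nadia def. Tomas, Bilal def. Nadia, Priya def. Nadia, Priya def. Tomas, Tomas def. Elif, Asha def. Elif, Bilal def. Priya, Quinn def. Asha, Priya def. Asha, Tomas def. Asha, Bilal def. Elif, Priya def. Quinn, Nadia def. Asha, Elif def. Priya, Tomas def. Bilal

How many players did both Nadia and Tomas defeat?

2

Nadia beat: Asha, Quinn, Tomas.
Tomas beat: Asha, Quinn, Elif, Bilal.
Both beat: Asha, Quinn — 2.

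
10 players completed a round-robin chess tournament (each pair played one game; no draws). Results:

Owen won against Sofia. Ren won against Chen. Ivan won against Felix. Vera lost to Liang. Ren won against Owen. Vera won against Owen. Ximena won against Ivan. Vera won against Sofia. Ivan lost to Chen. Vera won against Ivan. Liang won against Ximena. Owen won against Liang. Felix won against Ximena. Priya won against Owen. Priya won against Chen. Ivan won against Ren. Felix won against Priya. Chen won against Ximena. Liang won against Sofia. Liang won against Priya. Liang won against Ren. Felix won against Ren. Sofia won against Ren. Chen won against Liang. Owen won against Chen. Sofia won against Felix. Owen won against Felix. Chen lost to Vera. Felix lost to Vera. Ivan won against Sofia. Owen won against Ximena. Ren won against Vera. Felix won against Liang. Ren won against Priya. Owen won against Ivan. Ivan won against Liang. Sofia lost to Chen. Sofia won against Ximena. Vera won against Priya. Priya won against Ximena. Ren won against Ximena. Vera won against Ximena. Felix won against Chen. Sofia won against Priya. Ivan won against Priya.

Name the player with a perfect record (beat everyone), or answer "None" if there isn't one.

Highest win total is Vera with 7 (out of 9 possible).
Vera lost to Ren, Liang, so no player went undefeated.

None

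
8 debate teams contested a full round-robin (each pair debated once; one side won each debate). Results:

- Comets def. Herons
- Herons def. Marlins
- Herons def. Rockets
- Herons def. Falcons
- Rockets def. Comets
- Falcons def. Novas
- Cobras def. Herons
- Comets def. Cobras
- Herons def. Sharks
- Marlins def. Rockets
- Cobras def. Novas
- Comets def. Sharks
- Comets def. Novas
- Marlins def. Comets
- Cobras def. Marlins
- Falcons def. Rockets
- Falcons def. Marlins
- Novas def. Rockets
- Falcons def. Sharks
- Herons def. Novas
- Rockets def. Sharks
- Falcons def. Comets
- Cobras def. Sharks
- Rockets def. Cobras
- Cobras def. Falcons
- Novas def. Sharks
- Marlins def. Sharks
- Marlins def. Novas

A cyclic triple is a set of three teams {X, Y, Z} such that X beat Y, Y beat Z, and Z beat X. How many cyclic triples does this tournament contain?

10

Win totals: Comets 4, Rockets 3, Marlins 4, Falcons 5, Novas 2, Herons 5, Sharks 0, Cobras 5.
A team with w wins dominates both others in C(w,2) triples; summing gives 6 + 3 + 6 + 10 + 1 + 10 + 0 + 10 = 46 transitive triples.
Total triples C(8,3) = 56, so cyclic triples = 56 − 46 = 10.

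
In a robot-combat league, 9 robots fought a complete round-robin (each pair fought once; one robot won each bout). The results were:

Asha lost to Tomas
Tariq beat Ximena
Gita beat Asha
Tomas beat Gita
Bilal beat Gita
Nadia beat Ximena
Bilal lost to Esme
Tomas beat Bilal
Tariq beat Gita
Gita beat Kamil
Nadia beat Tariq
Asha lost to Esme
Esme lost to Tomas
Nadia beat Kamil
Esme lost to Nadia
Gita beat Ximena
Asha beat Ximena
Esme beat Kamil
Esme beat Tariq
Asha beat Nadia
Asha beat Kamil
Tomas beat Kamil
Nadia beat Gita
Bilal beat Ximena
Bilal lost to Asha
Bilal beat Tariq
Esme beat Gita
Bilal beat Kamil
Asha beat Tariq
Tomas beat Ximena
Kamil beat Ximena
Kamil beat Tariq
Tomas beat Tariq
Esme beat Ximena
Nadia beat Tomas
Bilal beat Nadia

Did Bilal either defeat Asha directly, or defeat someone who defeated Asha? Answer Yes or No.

Yes

Bilal did not beat Asha directly.
Bilal beat Nadia, Gita, Tariq, Kamil, Ximena. Of those, Gita beat Asha.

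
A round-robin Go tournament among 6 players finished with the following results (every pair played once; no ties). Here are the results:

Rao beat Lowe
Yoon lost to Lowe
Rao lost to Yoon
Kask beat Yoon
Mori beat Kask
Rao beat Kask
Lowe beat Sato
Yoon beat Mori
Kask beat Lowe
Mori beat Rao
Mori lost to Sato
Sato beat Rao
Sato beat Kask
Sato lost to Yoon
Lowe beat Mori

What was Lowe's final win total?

Lowe's results: beat Mori, Yoon, Sato; lost to Kask, Rao.
That is 3 wins.

3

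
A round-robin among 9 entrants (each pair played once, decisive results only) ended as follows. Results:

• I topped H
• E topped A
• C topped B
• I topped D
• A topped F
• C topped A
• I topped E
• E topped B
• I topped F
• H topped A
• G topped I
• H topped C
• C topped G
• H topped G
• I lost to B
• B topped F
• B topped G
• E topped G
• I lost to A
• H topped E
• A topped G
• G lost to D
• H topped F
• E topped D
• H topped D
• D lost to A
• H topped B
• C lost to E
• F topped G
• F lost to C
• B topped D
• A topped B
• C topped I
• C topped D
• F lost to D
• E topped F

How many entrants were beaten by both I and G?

0

I beat: D, E, F, H.
G beat: I.
No one was beaten by both.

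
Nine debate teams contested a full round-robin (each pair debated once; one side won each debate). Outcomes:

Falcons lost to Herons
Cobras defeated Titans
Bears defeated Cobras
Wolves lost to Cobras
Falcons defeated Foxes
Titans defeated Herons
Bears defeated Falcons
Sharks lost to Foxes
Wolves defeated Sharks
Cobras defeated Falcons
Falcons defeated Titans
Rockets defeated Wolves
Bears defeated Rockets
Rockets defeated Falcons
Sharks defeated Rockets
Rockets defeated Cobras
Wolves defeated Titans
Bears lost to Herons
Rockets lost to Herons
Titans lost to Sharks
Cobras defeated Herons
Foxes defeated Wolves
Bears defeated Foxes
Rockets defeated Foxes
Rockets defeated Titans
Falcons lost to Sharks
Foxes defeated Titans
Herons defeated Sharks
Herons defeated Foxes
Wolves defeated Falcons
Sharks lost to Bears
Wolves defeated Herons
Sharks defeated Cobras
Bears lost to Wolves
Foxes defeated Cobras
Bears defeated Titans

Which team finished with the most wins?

Win totals: Wolves 5, Rockets 5, Titans 1, Sharks 4, Bears 6, Foxes 4, Falcons 2, Cobras 4, Herons 5.
Bears leads with 6 wins (next highest: 5).

Bears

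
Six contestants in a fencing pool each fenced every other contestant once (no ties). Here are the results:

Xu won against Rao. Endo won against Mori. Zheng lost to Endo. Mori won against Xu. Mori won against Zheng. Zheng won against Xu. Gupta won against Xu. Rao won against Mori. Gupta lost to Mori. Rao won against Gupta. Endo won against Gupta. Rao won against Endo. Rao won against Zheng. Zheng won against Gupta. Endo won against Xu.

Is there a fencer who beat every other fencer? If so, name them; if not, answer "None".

None

Highest win total is Rao with 4 (out of 5 possible).
Rao lost to Xu, so no fencer went undefeated.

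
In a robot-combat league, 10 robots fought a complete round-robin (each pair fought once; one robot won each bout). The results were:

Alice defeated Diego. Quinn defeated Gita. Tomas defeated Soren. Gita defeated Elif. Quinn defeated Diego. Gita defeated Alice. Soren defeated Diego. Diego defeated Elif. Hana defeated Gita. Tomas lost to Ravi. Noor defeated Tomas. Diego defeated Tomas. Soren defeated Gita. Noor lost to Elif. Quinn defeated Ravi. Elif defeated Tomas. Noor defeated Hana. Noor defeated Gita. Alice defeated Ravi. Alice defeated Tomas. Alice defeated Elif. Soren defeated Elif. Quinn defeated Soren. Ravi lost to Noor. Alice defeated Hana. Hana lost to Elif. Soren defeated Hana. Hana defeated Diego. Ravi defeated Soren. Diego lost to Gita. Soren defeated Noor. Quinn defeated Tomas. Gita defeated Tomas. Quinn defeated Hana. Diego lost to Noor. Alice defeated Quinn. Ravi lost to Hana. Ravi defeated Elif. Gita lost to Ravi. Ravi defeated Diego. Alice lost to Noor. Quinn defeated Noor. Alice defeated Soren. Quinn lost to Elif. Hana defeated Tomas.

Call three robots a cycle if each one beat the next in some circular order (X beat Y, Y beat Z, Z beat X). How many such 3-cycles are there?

24

Win totals: Tomas 1, Quinn 7, Gita 4, Ravi 5, Alice 7, Soren 5, Elif 4, Noor 6, Hana 4, Diego 2.
A robot with w wins dominates both others in C(w,2) triples; summing gives 0 + 21 + 6 + 10 + 21 + 10 + 6 + 15 + 6 + 1 = 96 transitive triples.
Total triples C(10,3) = 120, so cyclic triples = 120 − 96 = 24.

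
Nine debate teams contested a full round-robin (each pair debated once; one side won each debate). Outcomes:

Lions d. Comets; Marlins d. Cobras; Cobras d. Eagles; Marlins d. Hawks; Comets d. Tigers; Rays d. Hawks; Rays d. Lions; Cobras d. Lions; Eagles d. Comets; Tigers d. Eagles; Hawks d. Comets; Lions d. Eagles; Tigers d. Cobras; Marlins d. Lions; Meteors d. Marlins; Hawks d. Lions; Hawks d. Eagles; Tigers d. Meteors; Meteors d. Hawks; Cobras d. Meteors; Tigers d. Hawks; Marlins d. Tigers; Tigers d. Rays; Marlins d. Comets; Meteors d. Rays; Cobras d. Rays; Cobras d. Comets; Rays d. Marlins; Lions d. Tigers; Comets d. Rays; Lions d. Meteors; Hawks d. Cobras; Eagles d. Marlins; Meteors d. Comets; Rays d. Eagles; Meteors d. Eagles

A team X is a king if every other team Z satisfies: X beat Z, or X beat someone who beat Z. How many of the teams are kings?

Rays reaches everyone (king).
Tigers reaches everyone (king).
Marlins reaches everyone (king).
Meteors reaches everyone (king).
Cobras reaches everyone (king).
Eagles cannot reach Meteors in two steps.
Hawks reaches everyone (king).
Comets reaches everyone (king).
Lions reaches everyone (king).
Kings: Rays, Tigers, Marlins, Meteors, Cobras, Hawks, Comets, Lions — 8.

8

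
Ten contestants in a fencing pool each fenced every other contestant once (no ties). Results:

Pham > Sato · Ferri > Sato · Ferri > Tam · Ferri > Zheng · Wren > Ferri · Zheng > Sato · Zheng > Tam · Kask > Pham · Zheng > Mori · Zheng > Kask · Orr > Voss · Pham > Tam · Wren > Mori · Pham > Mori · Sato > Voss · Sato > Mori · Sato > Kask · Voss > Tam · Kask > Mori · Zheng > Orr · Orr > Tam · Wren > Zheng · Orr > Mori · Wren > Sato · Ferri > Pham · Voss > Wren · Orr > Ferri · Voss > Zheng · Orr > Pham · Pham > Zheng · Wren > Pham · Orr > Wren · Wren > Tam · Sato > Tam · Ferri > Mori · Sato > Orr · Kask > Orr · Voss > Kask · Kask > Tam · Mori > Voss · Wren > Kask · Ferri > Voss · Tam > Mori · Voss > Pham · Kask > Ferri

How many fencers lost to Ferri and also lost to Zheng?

3

Ferri beat: Tam, Sato, Voss, Pham, Zheng, Mori.
Zheng beat: Tam, Sato, Orr, Kask, Mori.
Both beat: Tam, Sato, Mori — 3.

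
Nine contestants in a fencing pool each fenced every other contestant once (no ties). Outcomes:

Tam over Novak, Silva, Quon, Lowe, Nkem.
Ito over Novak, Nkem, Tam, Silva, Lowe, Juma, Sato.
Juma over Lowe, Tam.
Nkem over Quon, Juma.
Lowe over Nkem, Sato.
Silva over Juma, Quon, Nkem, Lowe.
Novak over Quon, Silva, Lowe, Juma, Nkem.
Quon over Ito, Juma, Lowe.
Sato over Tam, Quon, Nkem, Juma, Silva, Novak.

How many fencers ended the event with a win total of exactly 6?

Win totals: Nkem 2, Silva 4, Sato 6, Tam 5, Quon 3, Novak 5, Ito 7, Lowe 2, Juma 2.
Exactly 6: Sato — 1 fencer.

1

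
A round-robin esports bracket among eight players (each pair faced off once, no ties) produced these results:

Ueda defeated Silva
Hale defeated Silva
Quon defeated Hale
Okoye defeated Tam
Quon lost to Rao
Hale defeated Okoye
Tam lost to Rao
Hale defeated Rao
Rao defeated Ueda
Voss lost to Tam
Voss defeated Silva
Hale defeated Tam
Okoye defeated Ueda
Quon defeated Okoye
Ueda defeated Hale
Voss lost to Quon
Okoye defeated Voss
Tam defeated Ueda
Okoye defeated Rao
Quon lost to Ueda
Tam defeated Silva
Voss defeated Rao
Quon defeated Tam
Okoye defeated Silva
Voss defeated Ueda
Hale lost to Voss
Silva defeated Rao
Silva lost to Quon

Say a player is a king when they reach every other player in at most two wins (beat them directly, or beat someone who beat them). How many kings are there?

6

Quon reaches everyone (king).
Okoye reaches everyone (king).
Hale reaches everyone (king).
Ueda reaches everyone (king).
Tam cannot reach Okoye in two steps.
Rao reaches everyone (king).
Voss reaches everyone (king).
Silva cannot reach Okoye, Hale, Voss in two steps.
Kings: Quon, Okoye, Hale, Ueda, Rao, Voss — 6.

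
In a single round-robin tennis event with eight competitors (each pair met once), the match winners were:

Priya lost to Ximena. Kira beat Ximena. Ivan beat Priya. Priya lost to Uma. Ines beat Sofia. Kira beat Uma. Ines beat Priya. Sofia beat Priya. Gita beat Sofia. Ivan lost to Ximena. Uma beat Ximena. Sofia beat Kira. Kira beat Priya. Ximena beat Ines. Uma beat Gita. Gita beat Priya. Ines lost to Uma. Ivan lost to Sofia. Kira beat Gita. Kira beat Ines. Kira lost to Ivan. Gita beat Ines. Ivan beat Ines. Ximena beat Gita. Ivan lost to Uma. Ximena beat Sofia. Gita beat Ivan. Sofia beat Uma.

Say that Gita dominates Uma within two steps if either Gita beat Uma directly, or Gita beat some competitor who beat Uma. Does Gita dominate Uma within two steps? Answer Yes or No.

Yes

Gita did not beat Uma directly.
Gita beat Ivan, Sofia, Priya, Ines. Of those, Sofia beat Uma.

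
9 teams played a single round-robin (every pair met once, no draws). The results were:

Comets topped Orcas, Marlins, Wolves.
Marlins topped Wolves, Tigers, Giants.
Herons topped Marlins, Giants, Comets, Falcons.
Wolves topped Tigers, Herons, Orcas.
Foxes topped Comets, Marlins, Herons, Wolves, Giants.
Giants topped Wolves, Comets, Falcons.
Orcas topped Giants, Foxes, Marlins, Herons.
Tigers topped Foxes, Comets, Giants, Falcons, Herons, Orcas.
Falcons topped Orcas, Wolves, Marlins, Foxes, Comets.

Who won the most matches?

Tigers

Win totals: Wolves 3, Foxes 5, Comets 3, Tigers 6, Herons 4, Marlins 3, Falcons 5, Giants 3, Orcas 4.
Tigers leads with 6 wins (next highest: 5).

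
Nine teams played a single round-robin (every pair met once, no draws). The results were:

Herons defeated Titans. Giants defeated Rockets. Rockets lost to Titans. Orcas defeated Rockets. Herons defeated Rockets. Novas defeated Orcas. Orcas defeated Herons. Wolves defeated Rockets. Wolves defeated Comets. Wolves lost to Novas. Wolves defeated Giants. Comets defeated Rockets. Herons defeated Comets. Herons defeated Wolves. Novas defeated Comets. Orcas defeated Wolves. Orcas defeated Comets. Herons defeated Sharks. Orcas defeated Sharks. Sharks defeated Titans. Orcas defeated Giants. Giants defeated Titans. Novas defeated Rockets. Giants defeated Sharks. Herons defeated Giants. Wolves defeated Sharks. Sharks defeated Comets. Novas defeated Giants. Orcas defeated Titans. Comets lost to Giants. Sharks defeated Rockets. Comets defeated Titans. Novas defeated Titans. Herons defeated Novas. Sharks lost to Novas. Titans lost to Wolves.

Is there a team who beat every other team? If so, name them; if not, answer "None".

None

Highest win total is Orcas with 7 (out of 8 possible).
Orcas lost to Novas, so no team went undefeated.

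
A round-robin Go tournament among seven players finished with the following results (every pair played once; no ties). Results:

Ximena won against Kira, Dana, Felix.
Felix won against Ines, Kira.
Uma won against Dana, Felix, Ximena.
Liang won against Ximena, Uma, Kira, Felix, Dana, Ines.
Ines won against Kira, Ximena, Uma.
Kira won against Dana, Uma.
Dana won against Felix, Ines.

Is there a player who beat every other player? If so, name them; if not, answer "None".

Liang

Liang has 6 wins out of 6 opponents — a perfect record.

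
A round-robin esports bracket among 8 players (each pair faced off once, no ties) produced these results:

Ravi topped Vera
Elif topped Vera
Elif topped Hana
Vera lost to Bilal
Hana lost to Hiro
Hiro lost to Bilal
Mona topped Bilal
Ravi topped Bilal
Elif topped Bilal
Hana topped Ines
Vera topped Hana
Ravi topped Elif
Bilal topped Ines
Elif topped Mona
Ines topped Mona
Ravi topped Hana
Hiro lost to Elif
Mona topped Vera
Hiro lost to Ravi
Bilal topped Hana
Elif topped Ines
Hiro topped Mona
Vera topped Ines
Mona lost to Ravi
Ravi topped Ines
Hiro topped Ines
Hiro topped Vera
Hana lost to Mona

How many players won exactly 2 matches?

1

Win totals: Hiro 4, Hana 1, Vera 2, Bilal 4, Ines 1, Ravi 7, Mona 3, Elif 6.
Exactly 2: Vera — 1 player.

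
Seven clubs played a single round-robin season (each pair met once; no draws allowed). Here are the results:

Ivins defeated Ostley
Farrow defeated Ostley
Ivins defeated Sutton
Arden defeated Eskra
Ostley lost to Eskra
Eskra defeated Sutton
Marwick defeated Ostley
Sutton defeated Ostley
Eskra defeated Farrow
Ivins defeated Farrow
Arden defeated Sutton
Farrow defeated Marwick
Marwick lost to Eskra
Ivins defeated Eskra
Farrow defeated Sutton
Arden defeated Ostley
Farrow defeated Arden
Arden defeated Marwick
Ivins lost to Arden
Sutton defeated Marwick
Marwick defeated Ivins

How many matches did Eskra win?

Eskra's results: beat Marwick, Ostley, Sutton, Farrow; lost to Arden, Ivins.
That is 4 wins.

4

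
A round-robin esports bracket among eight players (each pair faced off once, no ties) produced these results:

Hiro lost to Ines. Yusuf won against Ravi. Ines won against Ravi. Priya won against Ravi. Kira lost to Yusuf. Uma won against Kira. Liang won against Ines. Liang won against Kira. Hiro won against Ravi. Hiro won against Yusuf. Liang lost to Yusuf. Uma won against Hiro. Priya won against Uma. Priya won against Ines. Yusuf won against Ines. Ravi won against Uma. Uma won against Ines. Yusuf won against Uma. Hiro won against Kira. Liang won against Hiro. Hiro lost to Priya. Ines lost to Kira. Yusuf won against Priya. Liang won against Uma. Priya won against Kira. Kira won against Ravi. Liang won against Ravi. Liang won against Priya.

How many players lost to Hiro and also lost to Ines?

Hiro beat: Yusuf, Kira, Ravi.
Ines beat: Hiro, Ravi.
Both beat: Ravi — 1.

1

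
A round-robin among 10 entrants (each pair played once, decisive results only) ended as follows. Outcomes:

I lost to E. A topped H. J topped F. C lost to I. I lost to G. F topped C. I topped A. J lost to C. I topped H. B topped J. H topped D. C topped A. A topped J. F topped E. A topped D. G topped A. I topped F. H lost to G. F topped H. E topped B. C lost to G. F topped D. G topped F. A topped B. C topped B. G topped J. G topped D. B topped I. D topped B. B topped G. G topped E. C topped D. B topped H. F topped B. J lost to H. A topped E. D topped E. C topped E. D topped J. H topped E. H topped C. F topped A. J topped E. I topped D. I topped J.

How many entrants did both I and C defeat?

I beat: A, C, D, F, H, J.
C beat: A, B, D, E, J.
Both beat: A, D, J — 3.

3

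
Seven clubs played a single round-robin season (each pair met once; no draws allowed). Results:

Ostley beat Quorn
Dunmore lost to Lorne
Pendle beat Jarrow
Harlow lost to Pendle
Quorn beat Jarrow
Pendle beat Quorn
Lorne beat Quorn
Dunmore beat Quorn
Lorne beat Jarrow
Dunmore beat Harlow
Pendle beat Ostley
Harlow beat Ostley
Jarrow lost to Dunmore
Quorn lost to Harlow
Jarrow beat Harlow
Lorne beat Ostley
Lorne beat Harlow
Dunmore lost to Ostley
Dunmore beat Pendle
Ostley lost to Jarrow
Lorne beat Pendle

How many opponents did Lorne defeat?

6

Lorne's results: beat Jarrow, Harlow, Ostley, Quorn, Pendle, Dunmore; lost to no one.
That is 6 wins.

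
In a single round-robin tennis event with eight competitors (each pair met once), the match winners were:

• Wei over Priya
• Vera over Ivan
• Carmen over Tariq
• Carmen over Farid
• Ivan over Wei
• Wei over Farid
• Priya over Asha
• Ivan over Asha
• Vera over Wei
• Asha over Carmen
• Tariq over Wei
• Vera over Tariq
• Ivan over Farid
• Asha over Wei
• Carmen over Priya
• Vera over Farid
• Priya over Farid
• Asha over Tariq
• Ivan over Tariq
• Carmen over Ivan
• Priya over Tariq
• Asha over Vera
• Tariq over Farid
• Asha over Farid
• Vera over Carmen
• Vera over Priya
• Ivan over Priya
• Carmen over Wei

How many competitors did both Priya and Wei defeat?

Priya beat: Tariq, Asha, Farid.
Wei beat: Farid, Priya.
Both beat: Farid — 1.

1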